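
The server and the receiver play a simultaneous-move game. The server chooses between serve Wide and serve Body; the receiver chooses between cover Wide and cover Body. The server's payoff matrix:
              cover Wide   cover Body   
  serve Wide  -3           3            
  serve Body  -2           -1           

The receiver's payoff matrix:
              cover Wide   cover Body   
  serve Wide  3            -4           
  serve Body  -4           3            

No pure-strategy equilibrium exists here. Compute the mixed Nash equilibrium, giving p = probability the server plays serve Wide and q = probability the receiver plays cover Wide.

In a mixed equilibrium the receiver is indifferent between cover Wide and cover Body; this condition fixes p.
  the receiver's payoff from cover Wide: p·3 + (1−p)·(-4) = 7p - 4
  the receiver's payoff from cover Body: p·(-4) + (1−p)·3 = -7p + 3
  7p - 4 = -7p + 3  ⇒  14p = 7  ⇒  p = 1/2.
Set the server's expected payoff from serve Wide equal to that from serve Body:
  the server's expected payoff from serve Wide: q·(-3) + (1−q)·3 = -6q + 3
  the server's expected payoff from serve Body: q·(-2) + (1−q)·(-1) = -q - 1
  -6q + 3 = -q - 1  ⇒  -5q = -4  ⇒  q = 4/5.

p = 1/2, q = 4/5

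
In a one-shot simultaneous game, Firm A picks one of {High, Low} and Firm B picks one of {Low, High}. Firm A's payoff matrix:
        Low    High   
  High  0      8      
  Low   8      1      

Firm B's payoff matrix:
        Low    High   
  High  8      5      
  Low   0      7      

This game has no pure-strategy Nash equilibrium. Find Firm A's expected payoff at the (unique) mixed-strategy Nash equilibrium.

In a mixed equilibrium Firm A is indifferent between High and Low; this condition fixes q.
  Firm A's expected payoff from High: q·0 + (1−q)·8 = -8q + 8
  Firm A's expected payoff from Low: q·8 + (1−q)·1 = 7q + 1
  -8q + 8 = 7q + 1  ⇒  -15q = -7  ⇒  q = 7/15.
At equilibrium Firm A is indifferent across rows, so Firm A's payoff equals the payoff from High: (7/15)·0 + (8/15)·8 = 64/15.

64/15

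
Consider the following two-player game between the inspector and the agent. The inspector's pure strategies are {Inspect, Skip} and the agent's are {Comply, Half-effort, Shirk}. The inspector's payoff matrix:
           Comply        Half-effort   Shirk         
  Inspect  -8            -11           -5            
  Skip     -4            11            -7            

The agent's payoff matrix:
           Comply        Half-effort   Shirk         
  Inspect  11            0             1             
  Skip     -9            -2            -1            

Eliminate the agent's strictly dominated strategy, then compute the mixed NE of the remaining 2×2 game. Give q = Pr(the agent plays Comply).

q = 1/3

The agent's strategy Half-effort is strictly dominated by Shirk: 1 > 0 and -1 > -2. Eliminate Half-effort.
The inspector's indifference between Inspect and Skip determines the agent's mixing probability q:
  the inspector's payoff from Inspect: q·(-8) + (1−q)·(-5) = -3q - 5
  the inspector's payoff from Skip: q·(-4) + (1−q)·(-7) = 3q - 7
  -3q - 5 = 3q - 7  ⇒  -6q = -2  ⇒  q = 1/3.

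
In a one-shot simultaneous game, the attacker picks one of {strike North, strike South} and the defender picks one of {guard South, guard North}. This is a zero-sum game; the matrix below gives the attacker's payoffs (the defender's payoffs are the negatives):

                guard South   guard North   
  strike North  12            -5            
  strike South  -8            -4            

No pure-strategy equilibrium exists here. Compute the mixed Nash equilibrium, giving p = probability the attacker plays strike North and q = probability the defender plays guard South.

In a mixed equilibrium the defender is indifferent between guard South and guard North; this condition fixes p.
  the defender's payoff from guard South: p·(-12) + (1−p)·8 = -20p + 8
  the defender's payoff from guard North: p·5 + (1−p)·4 = p + 4
  -20p + 8 = p + 4  ⇒  -21p = -4  ⇒  p = 4/21.
In a mixed equilibrium the attacker is indifferent between strike North and strike South; this condition fixes q.
  the attacker's payoff to strike North: q·12 + (1−q)·(-5) = 17q - 5
  the attacker's payoff to strike South: q·(-8) + (1−q)·(-4) = -4q - 4
  17q - 5 = -4q - 4  ⇒  21q = 1  ⇒  q = 1/21.

p = 4/21, q = 1/21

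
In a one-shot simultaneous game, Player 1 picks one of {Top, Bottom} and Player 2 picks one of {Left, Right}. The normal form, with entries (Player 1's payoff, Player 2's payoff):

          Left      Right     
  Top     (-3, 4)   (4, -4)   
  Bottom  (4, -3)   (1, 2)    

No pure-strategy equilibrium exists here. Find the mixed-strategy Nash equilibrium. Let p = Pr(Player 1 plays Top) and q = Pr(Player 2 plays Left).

Set Player 2's expected payoff from Left equal to that from Right:
  Player 2's expected payoff from Left: p·4 + (1−p)·(-3) = 7p - 3
  Player 2's expected payoff from Right: p·(-4) + (1−p)·2 = -6p + 2
  7p - 3 = -6p + 2  ⇒  13p = 5  ⇒  p = 5/13.
Set Player 1's expected payoff from Top equal to that from Bottom:
  Player 1's payoff from Top: q·(-3) + (1−q)·4 = -7q + 4
  Player 1's payoff from Bottom: q·4 + (1−q)·1 = 3q + 1
  -7q + 4 = 3q + 1  ⇒  -10q = -3  ⇒  q = 3/10.

p = 5/13, q = 3/10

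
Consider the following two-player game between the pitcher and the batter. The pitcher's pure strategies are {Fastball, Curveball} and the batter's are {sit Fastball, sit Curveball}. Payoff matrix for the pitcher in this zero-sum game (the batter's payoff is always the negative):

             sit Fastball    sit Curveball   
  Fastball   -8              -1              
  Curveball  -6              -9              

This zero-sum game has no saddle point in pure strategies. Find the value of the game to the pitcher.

v = -33/5

The batter's mix must leave the pitcher indifferent between Fastball and Curveball.
  the pitcher's expected payoff from Fastball: q·(-8) + (1−q)·(-1) = -7q - 1
  the pitcher's expected payoff from Curveball: q·(-6) + (1−q)·(-9) = 3q - 9
  -7q - 1 = 3q - 9  ⇒  -10q = -8  ⇒  q = 4/5.
The value is the pitcher's expected payoff against this mix (using Fastball): (4/5)·(-8) + (1/5)·(-1) = -33/5.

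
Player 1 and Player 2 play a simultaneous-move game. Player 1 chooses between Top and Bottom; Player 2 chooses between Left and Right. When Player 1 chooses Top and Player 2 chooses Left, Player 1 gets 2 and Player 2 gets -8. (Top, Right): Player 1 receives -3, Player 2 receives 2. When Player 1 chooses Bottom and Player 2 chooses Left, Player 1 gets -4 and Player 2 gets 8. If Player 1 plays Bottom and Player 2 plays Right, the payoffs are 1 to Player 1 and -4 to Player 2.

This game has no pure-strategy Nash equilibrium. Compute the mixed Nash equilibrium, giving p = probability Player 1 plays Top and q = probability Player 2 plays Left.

p = 6/11, q = 2/5

For Player 2 to be willing to mix, Player 2 must be indifferent between Left and Right, which pins down Player 1's mix.
  Player 2's expected payoff from Left: p·(-8) + (1−p)·8 = -16p + 8
  Player 2's expected payoff from Right: p·2 + (1−p)·(-4) = 6p - 4
  -16p + 8 = 6p - 4  ⇒  -22p = -12  ⇒  p = 6/11.
Player 2's mix must leave Player 1 indifferent between Top and Bottom.
  Player 1's expected payoff from Top: q·2 + (1−q)·(-3) = 5q - 3
  Player 1's expected payoff from Bottom: q·(-4) + (1−q)·1 = -5q + 1
  5q - 3 = -5q + 1  ⇒  10q = 4  ⇒  q = 2/5.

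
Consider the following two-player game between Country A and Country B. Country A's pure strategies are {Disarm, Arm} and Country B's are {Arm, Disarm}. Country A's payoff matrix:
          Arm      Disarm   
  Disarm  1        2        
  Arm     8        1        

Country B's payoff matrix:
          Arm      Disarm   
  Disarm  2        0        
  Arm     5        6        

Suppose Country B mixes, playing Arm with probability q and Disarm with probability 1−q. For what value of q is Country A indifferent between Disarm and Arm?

Set Country A's expected payoff from Disarm equal to that from Arm:
  Country A's payoff from Disarm: q·1 + (1−q)·2 = -q + 2
  Country A's payoff from Arm: q·8 + (1−q)·1 = 7q + 1
  -q + 2 = 7q + 1  ⇒  -8q = -1  ⇒  q = 1/8.

q = 1/8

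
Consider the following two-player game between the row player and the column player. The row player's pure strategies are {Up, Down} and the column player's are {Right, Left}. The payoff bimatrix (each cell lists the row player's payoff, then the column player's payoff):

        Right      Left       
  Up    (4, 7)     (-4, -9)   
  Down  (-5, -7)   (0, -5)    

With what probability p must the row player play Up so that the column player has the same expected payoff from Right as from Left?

p = 1/9

For the column player to be willing to mix, the column player must be indifferent between Right and Left, which pins down the row player's mix.
  the column player's payoff to Right: p·7 + (1−p)·(-7) = 14p - 7
  the column player's payoff to Left: p·(-9) + (1−p)·(-5) = -4p - 5
  14p - 7 = -4p - 5  ⇒  18p = 2  ⇒  p = 1/9.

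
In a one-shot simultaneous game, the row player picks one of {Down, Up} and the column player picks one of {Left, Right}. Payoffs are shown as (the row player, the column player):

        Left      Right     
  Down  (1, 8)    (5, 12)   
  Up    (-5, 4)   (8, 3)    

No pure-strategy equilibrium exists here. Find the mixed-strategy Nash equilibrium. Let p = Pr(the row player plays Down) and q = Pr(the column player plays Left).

Set the column player's expected payoff from Left equal to that from Right:
  the column player's payoff to Left: p·8 + (1−p)·4 = 4p + 4
  the column player's payoff to Right: p·12 + (1−p)·3 = 9p + 3
  4p + 4 = 9p + 3  ⇒  -5p = -1  ⇒  p = 1/5.
For the row player to be willing to mix, the row player must be indifferent between Down and Up, which pins down the column player's mix.
  the row player's payoff from Down: q·1 + (1−q)·5 = -4q + 5
  the row player's payoff from Up: q·(-5) + (1−q)·8 = -13q + 8
  -4q + 5 = -13q + 8  ⇒  9q = 3  ⇒  q = 1/3.

p = 1/5, q = 1/3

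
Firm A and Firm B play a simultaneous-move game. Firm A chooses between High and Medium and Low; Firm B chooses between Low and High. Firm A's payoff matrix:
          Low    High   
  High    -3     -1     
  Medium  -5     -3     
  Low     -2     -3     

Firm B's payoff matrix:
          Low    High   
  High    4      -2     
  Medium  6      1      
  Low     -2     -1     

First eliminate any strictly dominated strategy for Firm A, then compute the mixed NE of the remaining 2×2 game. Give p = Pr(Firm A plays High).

p = 1/7

Firm A's strategy Medium is strictly dominated by High: -3 > -5 and -1 > -3. Eliminate Medium.
In a mixed equilibrium Firm B is indifferent between Low and High; this condition fixes p.
  Firm B's expected payoff from Low: p·4 + (1−p)·(-2) = 6p - 2
  Firm B's expected payoff from High: p·(-2) + (1−p)·(-1) = -p - 1
  6p - 2 = -p - 1  ⇒  7p = 1  ⇒  p = 1/7.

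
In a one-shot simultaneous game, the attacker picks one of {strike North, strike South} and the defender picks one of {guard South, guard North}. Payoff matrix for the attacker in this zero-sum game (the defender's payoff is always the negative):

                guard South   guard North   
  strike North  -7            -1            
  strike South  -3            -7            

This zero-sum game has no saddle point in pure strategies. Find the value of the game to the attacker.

v = -23/5

For the attacker to be willing to mix, the attacker must be indifferent between strike North and strike South, which pins down the defender's mix.
  the attacker's expected payoff from strike North: q·(-7) + (1−q)·(-1) = -6q - 1
  the attacker's expected payoff from strike South: q·(-3) + (1−q)·(-7) = 4q - 7
  -6q - 1 = 4q - 7  ⇒  -10q = -6  ⇒  q = 3/5.
The value is the attacker's expected payoff against this mix (using strike North): (3/5)·(-7) + (2/5)·(-1) = -23/5.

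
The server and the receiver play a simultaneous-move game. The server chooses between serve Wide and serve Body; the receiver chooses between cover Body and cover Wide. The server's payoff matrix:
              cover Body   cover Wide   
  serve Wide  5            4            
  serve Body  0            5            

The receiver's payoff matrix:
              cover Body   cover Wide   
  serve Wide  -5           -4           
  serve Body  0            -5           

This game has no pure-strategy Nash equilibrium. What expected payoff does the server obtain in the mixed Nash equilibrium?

25/6

In a mixed equilibrium the server is indifferent between serve Wide and serve Body; this condition fixes q.
  the server's expected payoff from serve Wide: q·5 + (1−q)·4 = q + 4
  the server's expected payoff from serve Body: q·0 + (1−q)·5 = -5q + 5
  q + 4 = -5q + 5  ⇒  6q = 1  ⇒  q = 1/6.
At equilibrium the server is indifferent across rows, so the server's payoff equals the payoff from serve Wide: (1/6)·5 + (5/6)·4 = 25/6.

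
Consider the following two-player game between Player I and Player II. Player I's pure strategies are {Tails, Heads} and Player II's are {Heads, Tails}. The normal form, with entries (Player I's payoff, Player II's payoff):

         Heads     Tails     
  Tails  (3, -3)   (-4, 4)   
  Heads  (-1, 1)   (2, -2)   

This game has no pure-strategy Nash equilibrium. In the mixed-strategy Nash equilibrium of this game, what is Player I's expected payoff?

1/5

Player I's indifference between Tails and Heads determines Player II's mixing probability q:
  Player I's expected payoff from Tails: q·3 + (1−q)·(-4) = 7q - 4
  Player I's expected payoff from Heads: q·(-1) + (1−q)·2 = -3q + 2
  7q - 4 = -3q + 2  ⇒  10q = 6  ⇒  q = 3/5.
At equilibrium Player I is indifferent across rows, so Player I's payoff equals the payoff from Tails: (3/5)·3 + (2/5)·(-4) = 1/5.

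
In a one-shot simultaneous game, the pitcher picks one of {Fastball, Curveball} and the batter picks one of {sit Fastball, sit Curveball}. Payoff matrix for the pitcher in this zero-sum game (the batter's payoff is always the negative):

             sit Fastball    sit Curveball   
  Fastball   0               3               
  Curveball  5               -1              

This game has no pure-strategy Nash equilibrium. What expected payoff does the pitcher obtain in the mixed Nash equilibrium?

In a mixed equilibrium the pitcher is indifferent between Fastball and Curveball; this condition fixes q.
  the pitcher's payoff from Fastball: q·0 + (1−q)·3 = -3q + 3
  the pitcher's payoff from Curveball: q·5 + (1−q)·(-1) = 6q - 1
  -3q + 3 = 6q - 1  ⇒  -9q = -4  ⇒  q = 4/9.
At equilibrium the pitcher is indifferent across rows, so the pitcher's payoff equals the payoff from Fastball: (4/9)·0 + (5/9)·3 = 5/3.

5/3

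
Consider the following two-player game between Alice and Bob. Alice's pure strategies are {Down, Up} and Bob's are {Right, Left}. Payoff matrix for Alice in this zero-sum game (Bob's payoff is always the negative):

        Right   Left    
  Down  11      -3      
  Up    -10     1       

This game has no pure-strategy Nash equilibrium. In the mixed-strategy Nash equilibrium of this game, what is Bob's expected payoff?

Set Bob's expected payoff from Right equal to that from Left:
  Bob's expected payoff from Right: p·(-11) + (1−p)·10 = -21p + 10
  Bob's expected payoff from Left: p·3 + (1−p)·(-1) = 4p - 1
  -21p + 10 = 4p - 1  ⇒  -25p = -11  ⇒  p = 11/25.
At equilibrium Bob is indifferent across columns, so Bob's payoff equals the payoff from Right: (11/25)·(-11) + (14/25)·10 = 19/25.

19/25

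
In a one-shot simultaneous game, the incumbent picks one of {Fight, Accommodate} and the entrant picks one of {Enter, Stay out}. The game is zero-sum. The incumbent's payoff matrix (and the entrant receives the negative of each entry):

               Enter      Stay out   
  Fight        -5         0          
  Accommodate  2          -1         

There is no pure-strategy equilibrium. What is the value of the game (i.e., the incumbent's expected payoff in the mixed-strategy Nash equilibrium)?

In a mixed equilibrium the incumbent is indifferent between Fight and Accommodate; this condition fixes q.
  the incumbent's expected payoff from Fight: q·(-5) + (1−q)·0 = -5q
  the incumbent's expected payoff from Accommodate: q·2 + (1−q)·(-1) = 3q - 1
  -5q = 3q - 1  ⇒  -8q = -1  ⇒  q = 1/8.
The value is the incumbent's expected payoff against this mix (using Fight): (1/8)·(-5) + (7/8)·0 = -5/8.

v = -5/8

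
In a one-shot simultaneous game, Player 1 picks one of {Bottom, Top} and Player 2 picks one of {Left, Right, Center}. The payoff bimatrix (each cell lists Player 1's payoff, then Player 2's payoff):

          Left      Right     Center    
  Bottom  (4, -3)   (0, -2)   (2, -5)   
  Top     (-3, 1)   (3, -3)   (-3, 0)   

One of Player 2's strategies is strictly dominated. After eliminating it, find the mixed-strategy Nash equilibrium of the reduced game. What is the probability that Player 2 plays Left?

Player 2's strategy Center is strictly dominated by Left: -3 > -5 and 1 > 0. Eliminate Center.
Set Player 1's expected payoff from Bottom equal to that from Top:
  Player 1's payoff from Bottom: q·4 + (1−q)·0 = 4q
  Player 1's payoff from Top: q·(-3) + (1−q)·3 = -6q + 3
  4q = -6q + 3  ⇒  10q = 3  ⇒  q = 3/10.

q = 3/10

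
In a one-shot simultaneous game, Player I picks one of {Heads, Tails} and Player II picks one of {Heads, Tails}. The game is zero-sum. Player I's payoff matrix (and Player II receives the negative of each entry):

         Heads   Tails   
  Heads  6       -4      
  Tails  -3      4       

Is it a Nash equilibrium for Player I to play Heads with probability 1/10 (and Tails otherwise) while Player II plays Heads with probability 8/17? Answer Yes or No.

Given Player I's mix p = 1/10, Player II's payoff from Heads is 21/10 but from Tails is -16/5. Player II strictly prefers Heads, so Player II would not mix.
So the proposed profile is not a Nash equilibrium.

No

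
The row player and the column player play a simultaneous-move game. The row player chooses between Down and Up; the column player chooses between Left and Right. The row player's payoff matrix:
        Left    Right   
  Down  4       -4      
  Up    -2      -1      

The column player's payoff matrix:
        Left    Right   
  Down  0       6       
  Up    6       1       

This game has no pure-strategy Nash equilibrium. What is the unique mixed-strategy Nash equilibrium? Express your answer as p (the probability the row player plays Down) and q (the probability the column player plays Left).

The column player's indifference between Left and Right determines the row player's mixing probability p:
  the column player's payoff from Left: p·0 + (1−p)·6 = -6p + 6
  the column player's payoff from Right: p·6 + (1−p)·1 = 5p + 1
  -6p + 6 = 5p + 1  ⇒  -11p = -5  ⇒  p = 5/11.
The row player's indifference between Down and Up determines the column player's mixing probability q:
  the row player's expected payoff from Down: q·4 + (1−q)·(-4) = 8q - 4
  the row player's expected payoff from Up: q·(-2) + (1−q)·(-1) = -q - 1
  8q - 4 = -q - 1  ⇒  9q = 3  ⇒  q = 1/3.

p = 5/11, q = 1/3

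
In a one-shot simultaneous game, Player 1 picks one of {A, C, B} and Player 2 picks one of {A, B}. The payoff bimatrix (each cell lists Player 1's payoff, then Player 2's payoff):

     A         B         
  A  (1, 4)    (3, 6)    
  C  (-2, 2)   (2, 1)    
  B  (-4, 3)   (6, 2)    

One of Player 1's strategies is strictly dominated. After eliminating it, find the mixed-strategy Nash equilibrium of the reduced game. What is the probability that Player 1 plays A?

Player 1's strategy C is strictly dominated by A: 1 > -2 and 3 > 2. Eliminate C.
Player 2's indifference between A and B determines Player 1's mixing probability p:
  Player 2's payoff from A: p·4 + (1−p)·3 = p + 3
  Player 2's payoff from B: p·6 + (1−p)·2 = 4p + 2
  p + 3 = 4p + 2  ⇒  -3p = -1  ⇒  p = 1/3.

p = 1/3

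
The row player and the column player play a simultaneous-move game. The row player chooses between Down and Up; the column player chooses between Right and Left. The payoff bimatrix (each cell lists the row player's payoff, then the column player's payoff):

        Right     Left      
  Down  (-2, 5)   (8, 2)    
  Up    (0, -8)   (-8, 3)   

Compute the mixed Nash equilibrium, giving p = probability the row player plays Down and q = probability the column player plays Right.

p = 11/14, q = 8/9

For the column player to be willing to mix, the column player must be indifferent between Right and Left, which pins down the row player's mix.
  the column player's payoff to Right: p·5 + (1−p)·(-8) = 13p - 8
  the column player's payoff to Left: p·2 + (1−p)·3 = -p + 3
  13p - 8 = -p + 3  ⇒  14p = 11  ⇒  p = 11/14.
For the row player to be willing to mix, the row player must be indifferent between Down and Up, which pins down the column player's mix.
  the row player's payoff from Down: q·(-2) + (1−q)·8 = -10q + 8
  the row player's payoff from Up: q·0 + (1−q)·(-8) = 8q - 8
  -10q + 8 = 8q - 8  ⇒  -18q = -16  ⇒  q = 8/9.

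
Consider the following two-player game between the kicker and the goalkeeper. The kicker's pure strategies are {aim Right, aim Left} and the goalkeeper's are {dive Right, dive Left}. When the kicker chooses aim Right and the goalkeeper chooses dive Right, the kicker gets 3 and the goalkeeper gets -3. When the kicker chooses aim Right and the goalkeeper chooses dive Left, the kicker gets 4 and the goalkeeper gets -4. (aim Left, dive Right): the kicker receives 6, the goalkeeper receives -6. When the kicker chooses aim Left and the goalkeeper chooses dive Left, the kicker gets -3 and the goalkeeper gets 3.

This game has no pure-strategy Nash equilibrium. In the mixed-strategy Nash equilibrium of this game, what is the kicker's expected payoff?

For the kicker to be willing to mix, the kicker must be indifferent between aim Right and aim Left, which pins down the goalkeeper's mix.
  the kicker's payoff to aim Right: q·3 + (1−q)·4 = -q + 4
  the kicker's payoff to aim Left: q·6 + (1−q)·(-3) = 9q - 3
  -q + 4 = 9q - 3  ⇒  -10q = -7  ⇒  q = 7/10.
At equilibrium the kicker is indifferent across rows, so the kicker's payoff equals the payoff from aim Right: (7/10)·3 + (3/10)·4 = 33/10.

33/10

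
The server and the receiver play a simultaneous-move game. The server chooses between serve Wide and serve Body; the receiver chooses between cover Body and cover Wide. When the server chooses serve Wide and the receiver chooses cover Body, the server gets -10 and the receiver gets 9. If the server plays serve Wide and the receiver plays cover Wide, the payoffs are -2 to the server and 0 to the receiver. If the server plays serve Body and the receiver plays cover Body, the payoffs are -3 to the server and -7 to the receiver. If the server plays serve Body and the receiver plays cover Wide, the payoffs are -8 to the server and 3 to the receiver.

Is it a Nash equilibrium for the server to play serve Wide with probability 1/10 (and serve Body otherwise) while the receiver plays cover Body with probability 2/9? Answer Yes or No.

Given the server's mix p = 1/10, the receiver's payoff from cover Body is -27/5 but from cover Wide is 27/10. The receiver strictly prefers cover Wide, so the receiver would not mix.
So the proposed profile is not a Nash equilibrium.

No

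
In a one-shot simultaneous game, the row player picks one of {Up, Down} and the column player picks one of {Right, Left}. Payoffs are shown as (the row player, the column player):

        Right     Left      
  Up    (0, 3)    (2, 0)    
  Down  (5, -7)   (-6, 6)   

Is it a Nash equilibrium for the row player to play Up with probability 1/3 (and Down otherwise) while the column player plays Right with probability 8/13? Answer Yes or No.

Given the row player's mix p = 1/3, the column player's payoff from Right is -11/3 but from Left is 4. The column player strictly prefers Left, so the column player would not mix.
So the proposed profile is not a Nash equilibrium.

No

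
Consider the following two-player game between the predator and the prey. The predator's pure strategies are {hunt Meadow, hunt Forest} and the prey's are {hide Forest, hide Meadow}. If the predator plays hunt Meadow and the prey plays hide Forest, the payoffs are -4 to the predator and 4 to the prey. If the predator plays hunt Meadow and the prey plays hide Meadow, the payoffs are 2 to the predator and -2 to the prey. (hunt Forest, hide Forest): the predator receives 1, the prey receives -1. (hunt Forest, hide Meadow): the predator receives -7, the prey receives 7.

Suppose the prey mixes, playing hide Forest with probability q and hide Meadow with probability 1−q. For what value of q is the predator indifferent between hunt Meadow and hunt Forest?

For the predator to be willing to mix, the predator must be indifferent between hunt Meadow and hunt Forest, which pins down the prey's mix.
  the predator's payoff to hunt Meadow: q·(-4) + (1−q)·2 = -6q + 2
  the predator's payoff to hunt Forest: q·1 + (1−q)·(-7) = 8q - 7
  -6q + 2 = 8q - 7  ⇒  -14q = -9  ⇒  q = 9/14.

q = 9/14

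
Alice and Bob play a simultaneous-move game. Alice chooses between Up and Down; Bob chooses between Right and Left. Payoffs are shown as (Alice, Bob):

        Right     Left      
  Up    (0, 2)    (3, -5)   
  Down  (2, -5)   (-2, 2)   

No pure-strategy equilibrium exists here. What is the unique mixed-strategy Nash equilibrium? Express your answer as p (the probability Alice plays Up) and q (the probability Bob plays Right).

In a mixed equilibrium Bob is indifferent between Right and Left; this condition fixes p.
  Bob's payoff to Right: p·2 + (1−p)·(-5) = 7p - 5
  Bob's payoff to Left: p·(-5) + (1−p)·2 = -7p + 2
  7p - 5 = -7p + 2  ⇒  14p = 7  ⇒  p = 1/2.
For Alice to be willing to mix, Alice must be indifferent between Up and Down, which pins down Bob's mix.
  Alice's expected payoff from Up: q·0 + (1−q)·3 = -3q + 3
  Alice's expected payoff from Down: q·2 + (1−q)·(-2) = 4q - 2
  -3q + 3 = 4q - 2  ⇒  -7q = -5  ⇒  q = 5/7.

p = 1/2, q = 5/7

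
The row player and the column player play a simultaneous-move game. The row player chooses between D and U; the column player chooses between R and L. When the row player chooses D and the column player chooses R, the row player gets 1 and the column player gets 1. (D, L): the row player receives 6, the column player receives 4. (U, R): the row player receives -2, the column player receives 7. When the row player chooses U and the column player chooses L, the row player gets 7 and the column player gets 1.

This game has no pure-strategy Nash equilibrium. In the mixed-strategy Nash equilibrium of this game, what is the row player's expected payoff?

The column player's mix must leave the row player indifferent between D and U.
  the row player's expected payoff from D: q·1 + (1−q)·6 = -5q + 6
  the row player's expected payoff from U: q·(-2) + (1−q)·7 = -9q + 7
  -5q + 6 = -9q + 7  ⇒  4q = 1  ⇒  q = 1/4.
At equilibrium the row player is indifferent across rows, so the row player's payoff equals the payoff from D: (1/4)·1 + (3/4)·6 = 19/4.

19/4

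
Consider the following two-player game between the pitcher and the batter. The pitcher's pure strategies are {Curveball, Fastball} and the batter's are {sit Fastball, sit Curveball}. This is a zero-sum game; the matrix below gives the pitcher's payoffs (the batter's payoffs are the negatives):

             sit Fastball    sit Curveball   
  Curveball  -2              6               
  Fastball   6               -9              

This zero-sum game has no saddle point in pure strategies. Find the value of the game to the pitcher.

v = 18/23

The batter's mix must leave the pitcher indifferent between Curveball and Fastball.
  the pitcher's expected payoff from Curveball: q·(-2) + (1−q)·6 = -8q + 6
  the pitcher's expected payoff from Fastball: q·6 + (1−q)·(-9) = 15q - 9
  -8q + 6 = 15q - 9  ⇒  -23q = -15  ⇒  q = 15/23.
The value is the pitcher's expected payoff against this mix (using Curveball): (15/23)·(-2) + (8/23)·6 = 18/23.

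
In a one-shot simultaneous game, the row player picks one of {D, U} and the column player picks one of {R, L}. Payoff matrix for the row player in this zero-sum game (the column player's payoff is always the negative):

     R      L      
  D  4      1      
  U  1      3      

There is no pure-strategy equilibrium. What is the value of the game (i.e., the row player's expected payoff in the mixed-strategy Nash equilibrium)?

v = 11/5

For the row player to be willing to mix, the row player must be indifferent between D and U, which pins down the column player's mix.
  the row player's payoff to D: q·4 + (1−q)·1 = 3q + 1
  the row player's payoff to U: q·1 + (1−q)·3 = -2q + 3
  3q + 1 = -2q + 3  ⇒  5q = 2  ⇒  q = 2/5.
The value is the row player's expected payoff against this mix (using D): (2/5)·4 + (3/5)·1 = 11/5.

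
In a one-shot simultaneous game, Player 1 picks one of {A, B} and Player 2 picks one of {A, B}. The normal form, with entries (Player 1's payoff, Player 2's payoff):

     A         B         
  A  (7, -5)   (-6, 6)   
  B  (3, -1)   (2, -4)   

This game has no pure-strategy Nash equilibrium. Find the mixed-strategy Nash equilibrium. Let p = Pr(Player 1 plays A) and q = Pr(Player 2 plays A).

p = 3/14, q = 2/3

Player 1's mix must leave Player 2 indifferent between A and B.
  Player 2's payoff from A: p·(-5) + (1−p)·(-1) = -4p - 1
  Player 2's payoff from B: p·6 + (1−p)·(-4) = 10p - 4
  -4p - 1 = 10p - 4  ⇒  -14p = -3  ⇒  p = 3/14.
For Player 1 to be willing to mix, Player 1 must be indifferent between A and B, which pins down Player 2's mix.
  Player 1's payoff to A: q·7 + (1−q)·(-6) = 13q - 6
  Player 1's payoff to B: q·3 + (1−q)·2 = q + 2
  13q - 6 = q + 2  ⇒  12q = 8  ⇒  q = 2/3.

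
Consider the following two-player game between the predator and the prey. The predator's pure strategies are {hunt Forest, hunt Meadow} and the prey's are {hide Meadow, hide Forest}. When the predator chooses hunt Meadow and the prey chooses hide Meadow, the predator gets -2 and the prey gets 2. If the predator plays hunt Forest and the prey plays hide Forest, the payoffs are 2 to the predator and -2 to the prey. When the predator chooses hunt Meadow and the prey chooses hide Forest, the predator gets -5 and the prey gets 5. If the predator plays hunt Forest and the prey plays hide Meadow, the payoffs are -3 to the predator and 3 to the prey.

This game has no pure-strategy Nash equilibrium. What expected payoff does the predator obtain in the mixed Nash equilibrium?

The predator's indifference between hunt Forest and hunt Meadow determines the prey's mixing probability q:
  the predator's payoff to hunt Forest: q·(-3) + (1−q)·2 = -5q + 2
  the predator's payoff to hunt Meadow: q·(-2) + (1−q)·(-5) = 3q - 5
  -5q + 2 = 3q - 5  ⇒  -8q = -7  ⇒  q = 7/8.
At equilibrium the predator is indifferent across rows, so the predator's payoff equals the payoff from hunt Forest: (7/8)·(-3) + (1/8)·2 = -19/8.

-19/8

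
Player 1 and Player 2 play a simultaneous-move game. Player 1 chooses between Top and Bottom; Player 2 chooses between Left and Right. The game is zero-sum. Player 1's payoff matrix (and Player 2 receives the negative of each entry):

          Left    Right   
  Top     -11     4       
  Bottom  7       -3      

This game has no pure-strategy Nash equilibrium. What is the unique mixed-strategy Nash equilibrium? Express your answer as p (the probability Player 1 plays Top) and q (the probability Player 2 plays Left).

p = 2/5, q = 7/25

Player 2's indifference between Left and Right determines Player 1's mixing probability p:
  Player 2's payoff from Left: p·11 + (1−p)·(-7) = 18p - 7
  Player 2's payoff from Right: p·(-4) + (1−p)·3 = -7p + 3
  18p - 7 = -7p + 3  ⇒  25p = 10  ⇒  p = 2/5.
Player 2's mix must leave Player 1 indifferent between Top and Bottom.
  Player 1's payoff to Top: q·(-11) + (1−q)·4 = -15q + 4
  Player 1's payoff to Bottom: q·7 + (1−q)·(-3) = 10q - 3
  -15q + 4 = 10q - 3  ⇒  -25q = -7  ⇒  q = 7/25.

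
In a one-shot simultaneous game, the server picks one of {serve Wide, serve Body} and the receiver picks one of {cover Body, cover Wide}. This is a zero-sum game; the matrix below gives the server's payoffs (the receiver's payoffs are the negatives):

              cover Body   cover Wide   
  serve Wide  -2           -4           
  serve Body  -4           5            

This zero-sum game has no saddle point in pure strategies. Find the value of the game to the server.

Set the server's expected payoff from serve Wide equal to that from serve Body:
  the server's payoff to serve Wide: q·(-2) + (1−q)·(-4) = 2q - 4
  the server's payoff to serve Body: q·(-4) + (1−q)·5 = -9q + 5
  2q - 4 = -9q + 5  ⇒  11q = 9  ⇒  q = 9/11.
The value is the server's expected payoff against this mix (using serve Wide): (9/11)·(-2) + (2/11)·(-4) = -26/11.

v = -26/11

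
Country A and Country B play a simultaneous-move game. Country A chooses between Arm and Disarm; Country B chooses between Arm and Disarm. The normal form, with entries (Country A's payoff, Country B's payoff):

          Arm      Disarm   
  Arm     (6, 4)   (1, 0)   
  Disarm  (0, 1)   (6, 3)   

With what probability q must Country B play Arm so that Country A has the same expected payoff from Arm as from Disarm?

For Country A to be willing to mix, Country A must be indifferent between Arm and Disarm, which pins down Country B's mix.
  Country A's payoff to Arm: q·6 + (1−q)·1 = 5q + 1
  Country A's payoff to Disarm: q·0 + (1−q)·6 = -6q + 6
  5q + 1 = -6q + 6  ⇒  11q = 5  ⇒  q = 5/11.

q = 5/11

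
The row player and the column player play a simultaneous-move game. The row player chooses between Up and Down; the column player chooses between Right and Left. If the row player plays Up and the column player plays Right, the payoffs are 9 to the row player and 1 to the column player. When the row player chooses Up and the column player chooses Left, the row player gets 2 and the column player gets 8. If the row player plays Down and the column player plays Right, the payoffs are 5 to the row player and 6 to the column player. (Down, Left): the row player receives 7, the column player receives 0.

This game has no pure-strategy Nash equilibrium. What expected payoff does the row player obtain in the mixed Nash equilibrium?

In a mixed equilibrium the row player is indifferent between Up and Down; this condition fixes q.
  the row player's payoff to Up: q·9 + (1−q)·2 = 7q + 2
  the row player's payoff to Down: q·5 + (1−q)·7 = -2q + 7
  7q + 2 = -2q + 7  ⇒  9q = 5  ⇒  q = 5/9.
At equilibrium the row player is indifferent across rows, so the row player's payoff equals the payoff from Up: (5/9)·9 + (4/9)·2 = 53/9.

53/9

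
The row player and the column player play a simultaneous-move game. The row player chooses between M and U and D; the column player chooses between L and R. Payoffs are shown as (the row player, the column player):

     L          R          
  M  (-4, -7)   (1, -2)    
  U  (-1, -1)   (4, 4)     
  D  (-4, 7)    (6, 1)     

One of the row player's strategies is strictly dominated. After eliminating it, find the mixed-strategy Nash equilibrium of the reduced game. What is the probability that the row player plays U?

The row player's strategy M is strictly dominated by U: -1 > -4 and 4 > 1. Eliminate M.
The column player's indifference between L and R determines the row player's mixing probability p:
  the column player's payoff to L: p·(-1) + (1−p)·7 = -8p + 7
  the column player's payoff to R: p·4 + (1−p)·1 = 3p + 1
  -8p + 7 = 3p + 1  ⇒  -11p = -6  ⇒  p = 6/11.

p = 6/11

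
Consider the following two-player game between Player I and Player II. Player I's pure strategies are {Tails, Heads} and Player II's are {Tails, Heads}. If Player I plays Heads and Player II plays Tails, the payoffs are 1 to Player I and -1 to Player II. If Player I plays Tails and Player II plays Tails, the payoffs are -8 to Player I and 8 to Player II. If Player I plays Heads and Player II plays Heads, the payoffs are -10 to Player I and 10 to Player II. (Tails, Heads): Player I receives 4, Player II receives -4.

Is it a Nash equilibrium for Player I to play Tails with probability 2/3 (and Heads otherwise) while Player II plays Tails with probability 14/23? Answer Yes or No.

Given Player I's mix p = 2/3, Player II's payoff from Tails is 5 but from Heads is 2/3. Player II strictly prefers Tails, so Player II would not mix.
So the proposed profile is not a Nash equilibrium.

No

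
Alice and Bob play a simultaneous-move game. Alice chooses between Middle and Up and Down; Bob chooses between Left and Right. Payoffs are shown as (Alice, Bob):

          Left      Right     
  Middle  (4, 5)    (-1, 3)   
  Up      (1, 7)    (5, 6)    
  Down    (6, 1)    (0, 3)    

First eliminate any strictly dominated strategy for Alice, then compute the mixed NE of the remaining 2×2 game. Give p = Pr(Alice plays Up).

Alice's strategy Middle is strictly dominated by Down: 6 > 4 and 0 > -1. Eliminate Middle.
For Bob to be willing to mix, Bob must be indifferent between Left and Right, which pins down Alice's mix.
  Bob's expected payoff from Left: p·7 + (1−p)·1 = 6p + 1
  Bob's expected payoff from Right: p·6 + (1−p)·3 = 3p + 3
  6p + 1 = 3p + 3  ⇒  3p = 2  ⇒  p = 2/3.

p = 2/3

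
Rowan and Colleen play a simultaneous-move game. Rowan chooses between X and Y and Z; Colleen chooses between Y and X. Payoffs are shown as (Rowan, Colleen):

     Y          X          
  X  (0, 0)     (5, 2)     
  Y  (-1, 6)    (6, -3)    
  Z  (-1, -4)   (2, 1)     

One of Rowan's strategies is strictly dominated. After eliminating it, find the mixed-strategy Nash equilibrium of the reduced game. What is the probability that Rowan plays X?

Rowan's strategy Z is strictly dominated by X: 0 > -1 and 5 > 2. Eliminate Z.
Rowan's mix must leave Colleen indifferent between Y and X.
  Colleen's payoff to Y: p·0 + (1−p)·6 = -6p + 6
  Colleen's payoff to X: p·2 + (1−p)·(-3) = 5p - 3
  -6p + 6 = 5p - 3  ⇒  -11p = -9  ⇒  p = 9/11.

p = 9/11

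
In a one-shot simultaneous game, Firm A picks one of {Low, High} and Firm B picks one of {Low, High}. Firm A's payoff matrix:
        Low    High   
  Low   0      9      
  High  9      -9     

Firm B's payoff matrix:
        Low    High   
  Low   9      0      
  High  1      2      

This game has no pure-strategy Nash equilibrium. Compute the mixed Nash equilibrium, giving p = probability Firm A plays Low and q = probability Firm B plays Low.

p = 1/10, q = 2/3

Firm B's indifference between Low and High determines Firm A's mixing probability p:
  Firm B's expected payoff from Low: p·9 + (1−p)·1 = 8p + 1
  Firm B's expected payoff from High: p·0 + (1−p)·2 = -2p + 2
  8p + 1 = -2p + 2  ⇒  10p = 1  ⇒  p = 1/10.
Firm B's mix must leave Firm A indifferent between Low and High.
  Firm A's expected payoff from Low: q·0 + (1−q)·9 = -9q + 9
  Firm A's expected payoff from High: q·9 + (1−q)·(-9) = 18q - 9
  -9q + 9 = 18q - 9  ⇒  -27q = -18  ⇒  q = 2/3.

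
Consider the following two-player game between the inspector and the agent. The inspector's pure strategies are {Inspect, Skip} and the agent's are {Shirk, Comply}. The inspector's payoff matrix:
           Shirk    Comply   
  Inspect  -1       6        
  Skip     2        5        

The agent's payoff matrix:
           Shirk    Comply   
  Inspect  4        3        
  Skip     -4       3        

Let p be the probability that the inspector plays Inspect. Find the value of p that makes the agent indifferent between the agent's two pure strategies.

p = 7/8

For the agent to be willing to mix, the agent must be indifferent between Shirk and Comply, which pins down the inspector's mix.
  the agent's payoff to Shirk: p·4 + (1−p)·(-4) = 8p - 4
  the agent's payoff to Comply: p·3 + (1−p)·3 = 3
  8p - 4 = 3  ⇒  8p = 7  ⇒  p = 7/8.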